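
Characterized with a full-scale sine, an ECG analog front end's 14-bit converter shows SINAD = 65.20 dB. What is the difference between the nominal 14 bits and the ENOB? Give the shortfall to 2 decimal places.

ENOB = (SINAD − 1.76)/6.02 = (65.20 − 1.76)/6.02 = 10.5382 bits.
Lost resolution: 14 − 10.5382 = 3.4618 bits.

3.46 bits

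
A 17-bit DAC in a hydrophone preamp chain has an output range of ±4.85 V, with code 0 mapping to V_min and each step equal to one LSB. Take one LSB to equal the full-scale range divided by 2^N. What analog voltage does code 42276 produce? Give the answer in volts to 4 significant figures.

-1.721 V

The full-scale span is 4.85 − (-4.85) = 9.7 V. LSB = 9.7 V / 2^17.
Output = V_min + (42276/131072) × range = -4.85 + 0.322540 × 9.7 V
      = -4.85 + 3.12864 = -1.72136 V.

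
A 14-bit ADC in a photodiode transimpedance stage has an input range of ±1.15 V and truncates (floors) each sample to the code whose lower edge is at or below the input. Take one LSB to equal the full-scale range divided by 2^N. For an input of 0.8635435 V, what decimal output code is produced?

14343

Span: 1.15 V − (-1.15 V) = 2.3 V. LSB = 2.3 V / 2^14 ≈ 140.4 µV.
V_in − V_min = 0.8635435 − (-1.15) = 2.0135435 V.
Divide by LSB: 2.0135435 × 16384/2.3 = 14343.4333.
Truncating gives code 14343.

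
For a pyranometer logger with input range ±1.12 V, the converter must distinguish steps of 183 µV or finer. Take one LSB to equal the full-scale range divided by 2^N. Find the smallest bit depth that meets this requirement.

14 bits

Full-scale range = 1.12 V − (-1.12 V) = 2.24 V.
Levels needed ≥ 2.24/183 µV = 12240. 2^14 = 16384 suffices, so N_min = 14.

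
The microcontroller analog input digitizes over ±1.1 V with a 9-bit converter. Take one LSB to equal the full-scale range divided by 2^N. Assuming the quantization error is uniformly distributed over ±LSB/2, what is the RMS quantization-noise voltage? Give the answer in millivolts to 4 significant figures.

Span: 1.1 V − (-1.1 V) = 2.2 V.
LSB = 2.2 V ÷ 2^9 = 2.2/512 V = 4.29688 mV.
RMS of a uniform error over width LSB is LSB/√12 = 1.240 mV.

1.240 mV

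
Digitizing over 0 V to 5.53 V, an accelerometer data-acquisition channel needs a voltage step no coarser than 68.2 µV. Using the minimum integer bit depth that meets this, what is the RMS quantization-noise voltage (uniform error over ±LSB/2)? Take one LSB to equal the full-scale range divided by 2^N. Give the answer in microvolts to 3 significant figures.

12.2 µV

Range is 5.53 V.
Levels needed ≥ 5.53/68.2 µV = 81090. 2^17 = 131072 suffices, so N_min = 17.
LSB = 5.53 V ÷ 2^17 = 5.53/131072 V = 42.191 µV.
σ_q = LSB/√12 = 42.191 µV/3.4641 = 12.2 µV.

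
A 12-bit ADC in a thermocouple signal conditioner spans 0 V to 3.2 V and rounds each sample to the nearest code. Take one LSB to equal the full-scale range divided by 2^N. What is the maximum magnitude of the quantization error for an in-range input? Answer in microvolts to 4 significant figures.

Range is 3.2 V.
One LSB is 3.2 V / 4096 = 0.781250 mV.
Worst-case error for round-to-nearest is half an LSB: 390.6 µV.

390.6 µV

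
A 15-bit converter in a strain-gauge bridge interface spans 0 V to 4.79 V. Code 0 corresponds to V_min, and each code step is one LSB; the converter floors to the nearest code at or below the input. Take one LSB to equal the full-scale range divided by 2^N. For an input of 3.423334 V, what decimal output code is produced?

23418

Full-scale range = 4.79 V. LSB = 4.79 V / 2^15 ≈ 146.2 µV.
V_in − V_min = 3.423334 − (0) = 3.423334 V.
Divide by LSB: 3.423334 × 32768/4.79 = 23418.7492.
Truncating gives code 23418.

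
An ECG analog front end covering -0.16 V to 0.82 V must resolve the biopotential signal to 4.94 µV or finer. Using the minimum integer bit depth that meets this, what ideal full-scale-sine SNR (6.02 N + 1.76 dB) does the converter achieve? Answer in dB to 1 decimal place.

110.1 dB

The full-scale span is 0.82 − (-0.16) = 0.98 V.
Need 2^N ≥ 0.98 V / 4.94 µV = 198400 → N_min = 18.
6.02(18) + 1.76 = 110.12 dB.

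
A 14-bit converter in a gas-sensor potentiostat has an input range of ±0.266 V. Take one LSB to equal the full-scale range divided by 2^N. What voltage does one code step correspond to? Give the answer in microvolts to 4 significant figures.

The full-scale span is 0.266 − (-0.266) = 0.532 V.
2^14 = 16384 levels.
One LSB is 0.532 V / 16384 = 32.47 µV.

32.47 µV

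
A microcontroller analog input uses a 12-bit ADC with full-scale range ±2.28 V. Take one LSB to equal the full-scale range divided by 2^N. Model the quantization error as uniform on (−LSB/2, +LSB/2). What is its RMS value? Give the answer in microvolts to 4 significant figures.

Full-scale range = 2.28 V − (-2.28 V) = 4.56 V.
One LSB is 4.56 V / 4096 = 1.11328 mV.
For a uniform distribution on [−LSB/2, +LSB/2], V_rms = LSB/√12 = 1.11328 mV/3.4641 = 321.4 µV.

321.4 µV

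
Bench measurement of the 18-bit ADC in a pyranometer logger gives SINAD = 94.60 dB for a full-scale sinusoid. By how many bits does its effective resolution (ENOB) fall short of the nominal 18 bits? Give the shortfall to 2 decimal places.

Effective bits = (94.60 − 1.76)/6.02 = 15.4219.
18 − 15.4219 = 2.58 bits below nominal.

2.58 bits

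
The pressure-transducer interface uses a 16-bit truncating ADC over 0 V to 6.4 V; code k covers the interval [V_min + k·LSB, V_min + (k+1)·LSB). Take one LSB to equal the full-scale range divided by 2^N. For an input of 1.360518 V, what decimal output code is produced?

13931

Span = 6.4 V. LSB = 6.4 V / 2^16 ≈ 97.66 µV.
(V_in − V_min) × 2^16/range = (1.360518 − (0)) × 65536/6.4 = 13931.704.
Floor → code = 13931.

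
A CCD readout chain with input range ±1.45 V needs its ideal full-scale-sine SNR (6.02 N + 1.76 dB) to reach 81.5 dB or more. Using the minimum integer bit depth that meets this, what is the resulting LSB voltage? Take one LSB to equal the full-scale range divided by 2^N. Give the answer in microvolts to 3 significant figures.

Span: 1.45 V − (-1.45 V) = 2.9 V.
Required N = ⌈(81.5 − 1.76)/6.02⌉ = ⌈13.246⌉ = 14.
One LSB is 2.9 V / 16384 = 177 µV.

177 µV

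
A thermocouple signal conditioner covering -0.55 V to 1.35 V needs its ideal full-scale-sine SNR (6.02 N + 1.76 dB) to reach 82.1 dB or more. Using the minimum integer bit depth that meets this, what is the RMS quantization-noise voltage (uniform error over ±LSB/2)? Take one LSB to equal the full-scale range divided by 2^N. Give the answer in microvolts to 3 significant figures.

33.5 µV

Range = 1.35 − (-0.55) = 1.9 V.
N ≥ (82.1 − 1.76)/6.02 = 13.346 → N_min = 14.
LSB = 1.9 V / 2^14 = 115.97 µV.
σ_q = LSB/√12 = 115.97 µV/3.4641 = 33.5 µV.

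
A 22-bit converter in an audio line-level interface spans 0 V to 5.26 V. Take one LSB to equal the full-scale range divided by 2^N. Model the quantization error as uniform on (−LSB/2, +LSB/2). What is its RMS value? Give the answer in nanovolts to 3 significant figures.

V_FS = 5.26 V.
One LSB is 5.26 V / 4194304 = 1.2541 µV.
For a uniform distribution on [−LSB/2, +LSB/2], V_rms = LSB/√12 = 1.2541 µV/3.4641 = 362 nV.

362 nV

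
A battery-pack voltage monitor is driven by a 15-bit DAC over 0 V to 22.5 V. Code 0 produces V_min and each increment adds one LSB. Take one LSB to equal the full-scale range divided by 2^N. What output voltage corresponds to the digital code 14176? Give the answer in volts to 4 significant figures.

9.734 V

Range is 22.5 V. LSB = 22.5 V / 2^15.
V_out = 0 + 14176 × (22.5/32768) V
      = 0 + 9.73389 = 9.73389 V.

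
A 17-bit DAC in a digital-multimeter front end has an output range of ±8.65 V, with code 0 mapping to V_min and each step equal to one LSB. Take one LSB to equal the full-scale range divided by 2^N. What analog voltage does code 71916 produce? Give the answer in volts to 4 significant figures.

Span: 8.65 V − (-8.65 V) = 17.3 V. LSB = 17.3 V / 2^17.
V_out = V_min + code × LSB = -8.65 V + 71916 × 17.3 V / 131072
      = -8.65 + 9.49209 = 0.842087 V.

0.8421 V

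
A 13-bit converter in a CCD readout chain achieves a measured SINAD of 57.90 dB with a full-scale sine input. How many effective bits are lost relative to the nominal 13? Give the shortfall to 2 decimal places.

ENOB = (SINAD − 1.76)/6.02 = (57.90 − 1.76)/6.02 = 9.3256 bits.
Lost resolution: 13 − 9.3256 = 3.6744 bits.

3.67 bits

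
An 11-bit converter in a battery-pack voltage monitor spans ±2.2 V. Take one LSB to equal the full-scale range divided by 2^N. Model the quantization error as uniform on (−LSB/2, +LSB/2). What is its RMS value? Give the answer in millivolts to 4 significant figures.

0.6202 mV

The full-scale span is 2.2 − (-2.2) = 4.4 V.
LSB = 4.4 V ÷ 2^11 = 4.4/2048 V = 2.14844 mV.
For a uniform distribution on [−LSB/2, +LSB/2], V_rms = LSB/√12 = 2.14844 mV/3.4641 = 0.6202 mV.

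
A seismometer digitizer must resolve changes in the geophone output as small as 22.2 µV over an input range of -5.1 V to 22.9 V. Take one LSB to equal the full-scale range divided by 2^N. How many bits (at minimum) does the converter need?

21 bits

The full-scale span is 22.9 − (-5.1) = 28 V.
Need 2^N ≥ 28 V / 22.2 µV = 1.261e6 → N_min = 21.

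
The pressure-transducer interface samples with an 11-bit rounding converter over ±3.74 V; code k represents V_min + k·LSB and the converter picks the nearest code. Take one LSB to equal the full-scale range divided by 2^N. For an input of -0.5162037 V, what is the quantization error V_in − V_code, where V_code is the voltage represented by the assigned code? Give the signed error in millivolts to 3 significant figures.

Span: 3.74 V − (-3.74 V) = 7.48 V. LSB = 7.48 V / 2^11 ≈ 3.652 mV.
(V_in − V_min)/LSB = (-0.5162037 − (-3.74)) × 2048/7.48 = 882.6651 → nearest code k = 883.
V_code = V_min + k × range/2^11 = -3.74 + 883 × 7.48/2048 = -0.5149804688 V.
Error = V_in − V_code = -0.5162037 − (-0.5149804688) = −1.22 mV.

−1.22 mV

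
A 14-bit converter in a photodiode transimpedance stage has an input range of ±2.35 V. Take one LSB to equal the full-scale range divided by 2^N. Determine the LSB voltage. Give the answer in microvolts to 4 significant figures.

286.9 µV

The full-scale span is 2.35 − (-2.35) = 4.7 V.
Number of codes = 2^14 = 16384.
LSB = 4.7 V ÷ 2^14 = 4.7/16384 V = 286.9 µV.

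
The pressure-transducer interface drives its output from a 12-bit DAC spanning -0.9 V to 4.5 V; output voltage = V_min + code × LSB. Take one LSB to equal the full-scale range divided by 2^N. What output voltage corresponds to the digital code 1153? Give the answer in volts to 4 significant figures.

Range = 4.5 − (-0.9) = 5.4 V. LSB = 5.4 V / 2^12.
Output = V_min + (1153/4096) × range = -0.9 + 0.281494 × 5.4 V
      = -0.9 + 1.52007 = 0.620068 V.

0.6201 V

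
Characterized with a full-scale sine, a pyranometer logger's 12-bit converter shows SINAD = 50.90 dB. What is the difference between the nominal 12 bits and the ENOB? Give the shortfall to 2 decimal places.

N_eff = (50.90 − 1.76)/6.02 = 8.1628 bits.
12 − 8.1628 = 3.84 bits below nominal.

3.84 bits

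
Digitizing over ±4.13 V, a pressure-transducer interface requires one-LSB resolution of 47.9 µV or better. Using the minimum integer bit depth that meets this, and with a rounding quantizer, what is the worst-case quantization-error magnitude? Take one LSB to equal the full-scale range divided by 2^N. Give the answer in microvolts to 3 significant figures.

15.8 µV

Span: 4.13 V − (-4.13 V) = 8.26 V.
Need 2^N ≥ 8.26 V / 47.9 µV = 172400 → N_min = 18.
LSB = 8.26 V ÷ 2^18 = 8.26/262144 V = 31.509 µV.
|e|_max = LSB/2 = 15.8 µV.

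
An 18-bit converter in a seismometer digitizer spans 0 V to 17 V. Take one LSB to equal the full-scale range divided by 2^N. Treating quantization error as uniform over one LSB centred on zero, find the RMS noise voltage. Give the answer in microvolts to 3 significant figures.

18.7 µV

Span = 17 V.
LSB = 17 V / 2^18 = 64.850 µV.
RMS of a uniform error over width LSB is LSB/√12 = 18.7 µV.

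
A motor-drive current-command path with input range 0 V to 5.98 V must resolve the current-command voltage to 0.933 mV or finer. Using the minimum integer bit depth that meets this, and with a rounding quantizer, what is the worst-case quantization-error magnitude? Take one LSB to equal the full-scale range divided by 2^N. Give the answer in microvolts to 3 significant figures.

365 µV

Span = 5.98 V.
Need 2^N ≥ 5.98 V / 0.933 mV = 6409 → N_min = 13.
One LSB is 5.98 V / 8192 = 0.72998 mV.
Half an LSB is 365 µV.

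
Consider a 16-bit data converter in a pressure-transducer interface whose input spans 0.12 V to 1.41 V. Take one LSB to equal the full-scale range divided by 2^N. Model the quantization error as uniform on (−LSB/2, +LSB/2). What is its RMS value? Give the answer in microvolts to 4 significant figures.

5.682 µV

Span: 1.41 V − (0.12 V) = 1.29 V.
One LSB is 1.29 V / 65536 = 19.6838 µV.
RMS of a uniform error over width LSB is LSB/√12 = 5.682 µV.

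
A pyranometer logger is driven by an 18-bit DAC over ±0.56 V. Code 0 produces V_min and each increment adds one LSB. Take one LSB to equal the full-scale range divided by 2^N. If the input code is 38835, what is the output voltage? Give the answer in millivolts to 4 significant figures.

-394.1 mV

Range = 0.56 − (-0.56) = 1.12 V. LSB = 1.12 V / 2^18.
V_out = -0.56 + 38835 × (1.12/262144) V
      = -0.56 + 0.165921 = -0.394079 V.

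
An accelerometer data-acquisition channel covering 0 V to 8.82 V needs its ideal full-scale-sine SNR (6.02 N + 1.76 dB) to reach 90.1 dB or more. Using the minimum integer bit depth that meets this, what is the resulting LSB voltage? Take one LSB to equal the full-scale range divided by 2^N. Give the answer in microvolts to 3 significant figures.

269 µV

V_FS = 8.82 V.
N ≥ (90.1 − 1.76)/6.02 = 14.674 → N_min = 15.
LSB = 8.82 V ÷ 2^15 = 8.82/32768 V = 269 µV.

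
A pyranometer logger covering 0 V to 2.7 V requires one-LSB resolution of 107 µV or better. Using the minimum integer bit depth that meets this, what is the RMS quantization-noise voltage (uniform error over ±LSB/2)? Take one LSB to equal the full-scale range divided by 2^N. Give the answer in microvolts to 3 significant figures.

Range is 2.7 V.
Required number of levels: 2.7/107 µV = 25234; smallest N with 2^N ≥ that is 15.
LSB = 2.7 V ÷ 2^15 = 2.7/32768 V = 82.397 µV.
V_rms = LSB/√12 = 23.8 µV.

23.8 µV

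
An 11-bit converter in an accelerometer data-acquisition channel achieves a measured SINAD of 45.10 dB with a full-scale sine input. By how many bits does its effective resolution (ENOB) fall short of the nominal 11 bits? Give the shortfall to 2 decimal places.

3.80 bits

ENOB = (SINAD − 1.76)/6.02 = (45.10 − 1.76)/6.02 = 7.1993 bits.
Lost resolution: 11 − 7.1993 = 3.8007 bits.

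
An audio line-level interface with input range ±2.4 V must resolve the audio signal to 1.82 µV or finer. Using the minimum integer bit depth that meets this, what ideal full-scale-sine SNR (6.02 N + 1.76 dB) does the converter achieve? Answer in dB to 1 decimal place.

Span: 2.4 V − (-2.4 V) = 4.8 V.
Required number of levels: 4.8/1.82 µV = 2.6374e6; smallest N with 2^N ≥ that is 22.
6.02(22) + 1.76 = 134.20 dB.

134.2 dB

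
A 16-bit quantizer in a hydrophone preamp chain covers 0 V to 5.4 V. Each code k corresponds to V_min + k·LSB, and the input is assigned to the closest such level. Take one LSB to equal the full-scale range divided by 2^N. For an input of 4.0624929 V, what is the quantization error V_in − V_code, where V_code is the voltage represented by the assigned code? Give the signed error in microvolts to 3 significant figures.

−31.5 µV

V_FS = 5.4 V. LSB = 5.4 V / 2^16 ≈ 82.40 µV.
(V_in − V_min)/LSB = (4.0624929 − (0)) × 65536/5.4 = 49303.6175 → nearest code k = 49304.
V_code = V_min + k × range/2^16 = 0 + 49304 × 5.4/65536 = 4.0625244141 V.
e = 4.0624929 − (4.0625244141) = −31.5 µV.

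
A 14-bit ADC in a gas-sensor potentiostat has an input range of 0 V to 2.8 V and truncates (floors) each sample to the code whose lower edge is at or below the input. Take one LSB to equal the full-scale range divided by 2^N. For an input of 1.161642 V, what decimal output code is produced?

6797

Span = 2.8 V. LSB = 2.8 V / 2^14 ≈ 170.9 µV.
V_in − V_min = 1.161642 − (0) = 1.161642 V.
Divide by LSB: 1.161642 × 16384/2.8 = 6797.2652.
Truncating gives code 6797.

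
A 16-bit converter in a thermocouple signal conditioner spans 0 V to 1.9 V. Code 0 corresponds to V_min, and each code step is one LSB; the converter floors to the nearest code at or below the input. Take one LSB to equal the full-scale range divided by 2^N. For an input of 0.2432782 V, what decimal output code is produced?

8391

V_FS = 1.9 V. LSB = 1.9 V / 2^16 ≈ 28.99 µV.
code = ⌊(V_in − V_min)/LSB⌋ = ⌊(V_in − V_min) × 2^16 / range⌋
     = ⌊(0.2432782 − (0)) × 65536 / 1.9⌋ = ⌊0.2432782 × 65536/1.9⌋
     = ⌊8391.305⌋ = 8391.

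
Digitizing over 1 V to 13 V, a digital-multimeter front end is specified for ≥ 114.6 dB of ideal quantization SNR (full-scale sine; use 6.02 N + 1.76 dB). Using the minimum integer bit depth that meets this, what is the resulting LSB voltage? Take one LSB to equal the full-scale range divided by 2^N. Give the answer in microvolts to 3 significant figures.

22.9 µV

The full-scale span is 13 − (1) = 12 V.
N ≥ (114.6 − 1.76)/6.02 = 18.744 → N_min = 19.
LSB = 12 V / 2^19 = 22.9 µV.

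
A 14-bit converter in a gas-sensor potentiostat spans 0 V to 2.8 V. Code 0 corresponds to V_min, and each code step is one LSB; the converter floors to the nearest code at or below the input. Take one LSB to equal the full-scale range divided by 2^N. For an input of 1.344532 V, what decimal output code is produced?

V_FS = 2.8 V. LSB = 2.8 V / 2^14 ≈ 170.9 µV.
(V_in − V_min) × 2^14/range = (1.344532 − (0)) × 16384/2.8 = 7867.433.
Floor → code = 7867.

7867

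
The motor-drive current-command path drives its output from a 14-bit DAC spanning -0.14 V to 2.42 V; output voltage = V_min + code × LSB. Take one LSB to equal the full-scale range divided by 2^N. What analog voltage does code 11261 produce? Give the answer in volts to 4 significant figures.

1.620 V

Full-scale range = 2.42 V − (-0.14 V) = 2.56 V. LSB = 2.56 V / 2^14.
Output = V_min + (11261/16384) × range = -0.14 + 0.687317 × 2.56 V
      = -0.14 V + 1.75953 V = 1.61953 V.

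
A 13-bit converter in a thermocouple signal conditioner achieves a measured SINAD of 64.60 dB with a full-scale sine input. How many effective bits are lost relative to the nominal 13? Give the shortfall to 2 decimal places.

2.56 bits

ENOB = (SINAD − 1.76)/6.02 = (64.60 − 1.76)/6.02 = 10.4385 bits.
Lost resolution: 13 − 10.4385 = 2.5615 bits.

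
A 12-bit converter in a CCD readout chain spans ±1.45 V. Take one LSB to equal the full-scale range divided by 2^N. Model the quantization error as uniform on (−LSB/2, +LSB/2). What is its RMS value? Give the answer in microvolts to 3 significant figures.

204 µV

The full-scale span is 1.45 − (-1.45) = 2.9 V.
Step size = 2.9/4096 V = 0.70801 mV.
RMS of a uniform error over width LSB is LSB/√12 = 204 µV.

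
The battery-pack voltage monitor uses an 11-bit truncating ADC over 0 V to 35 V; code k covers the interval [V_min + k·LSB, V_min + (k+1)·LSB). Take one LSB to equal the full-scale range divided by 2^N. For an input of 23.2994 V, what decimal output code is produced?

1363

Full-scale range = 35 V. LSB = 35 V / 2^11 ≈ 17.09 mV.
(V_in − V_min) × 2^11/range = (23.2994 − (0)) × 2048/35 = 1363.348.
Floor → code = 1363.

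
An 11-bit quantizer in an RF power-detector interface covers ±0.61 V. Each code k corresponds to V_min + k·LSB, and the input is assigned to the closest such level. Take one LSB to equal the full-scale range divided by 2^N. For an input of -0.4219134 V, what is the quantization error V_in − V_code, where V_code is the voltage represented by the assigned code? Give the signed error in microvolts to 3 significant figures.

Full-scale range = 0.61 V − (-0.61 V) = 1.22 V. LSB = 1.22 V / 2^11 ≈ 0.5957 mV.
(V_in − V_min)/LSB = (-0.4219134 − (-0.61)) × 2048/1.22 = 315.7388 → nearest code k = 316.
V_code = V_min + k × range/2^11 = -0.61 + 316 × 1.22/2048 = -0.4217578125 V.
Error = V_in − V_code = -0.4219134 − (-0.4217578125) = −156 µV.

−156 µV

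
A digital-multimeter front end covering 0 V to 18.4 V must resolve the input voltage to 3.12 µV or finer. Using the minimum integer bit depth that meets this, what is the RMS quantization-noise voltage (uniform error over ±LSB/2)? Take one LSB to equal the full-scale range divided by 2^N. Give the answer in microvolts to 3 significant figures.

Range is 18.4 V.
Need 2^N ≥ 18.4 V / 3.12 µV = 5.897e6 → N_min = 23.
One LSB is 18.4 V / 8388608 = 2.1935 µV.
RMS noise = LSB/√12 = 0.633 µV.

0.633 µV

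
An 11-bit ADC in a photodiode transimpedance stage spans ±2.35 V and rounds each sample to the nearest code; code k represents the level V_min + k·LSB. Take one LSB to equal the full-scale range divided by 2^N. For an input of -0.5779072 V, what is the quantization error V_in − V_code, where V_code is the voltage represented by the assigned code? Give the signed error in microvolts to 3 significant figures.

+413 µV

Range = 2.35 − (-2.35) = 4.7 V. LSB = 4.7 V / 2^11 ≈ 2.295 mV.
(-0.5779072 − (-2.35)) / LSB = 1.7720928 × 2048/4.7 = 772.1800. Nearest integer: k = 772.
V_code = V_min + k × range/2^11 = -2.35 + 772 × 4.7/2048 = -0.5783203125 V.
e = -0.5779072 − (-0.5783203125) = +413 µV.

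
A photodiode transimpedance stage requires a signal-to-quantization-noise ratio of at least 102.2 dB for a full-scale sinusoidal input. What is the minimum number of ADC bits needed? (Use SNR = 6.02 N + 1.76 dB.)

17 bits

Required N = ⌈(102.2 − 1.76)/6.02⌉ = ⌈16.684⌉ = 17.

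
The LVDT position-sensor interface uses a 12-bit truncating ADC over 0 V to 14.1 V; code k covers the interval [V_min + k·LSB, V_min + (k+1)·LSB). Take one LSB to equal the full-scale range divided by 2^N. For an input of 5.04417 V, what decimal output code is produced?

Range is 14.1 V. LSB = 14.1 V / 2^12 ≈ 3.442 mV.
V_in − V_min = 5.04417 − (0) = 5.04417 V.
Divide by LSB: 5.04417 × 4096/14.1 = 1465.3135.
Truncating gives code 1465.

1465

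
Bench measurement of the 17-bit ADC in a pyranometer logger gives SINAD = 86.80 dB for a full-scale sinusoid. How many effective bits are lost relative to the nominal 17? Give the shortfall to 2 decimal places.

Effective bits = (86.80 − 1.76)/6.02 = 14.1262.
17 − 14.1262 = 2.87 bits below nominal.

2.87 bits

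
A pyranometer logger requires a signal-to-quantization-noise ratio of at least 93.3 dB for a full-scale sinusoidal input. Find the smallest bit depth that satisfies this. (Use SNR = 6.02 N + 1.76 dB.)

Required N = ⌈(93.3 − 1.76)/6.02⌉ = ⌈15.206⌉ = 16.

16 bits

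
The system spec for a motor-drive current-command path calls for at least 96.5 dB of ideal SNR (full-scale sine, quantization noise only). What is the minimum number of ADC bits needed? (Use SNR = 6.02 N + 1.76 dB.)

N ≥ (96.5 − 1.76)/6.02 = 15.738 → N_min = 16.

16 bits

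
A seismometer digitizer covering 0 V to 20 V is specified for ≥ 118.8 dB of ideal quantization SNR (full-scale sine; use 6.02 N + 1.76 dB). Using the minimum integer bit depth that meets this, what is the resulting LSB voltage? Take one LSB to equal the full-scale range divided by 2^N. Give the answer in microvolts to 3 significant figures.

Span = 20 V.
N ≥ (118.8 − 1.76)/6.02 = 19.442 → N_min = 20.
Step size = 20/1048576 V = 19.1 µV.

19.1 µV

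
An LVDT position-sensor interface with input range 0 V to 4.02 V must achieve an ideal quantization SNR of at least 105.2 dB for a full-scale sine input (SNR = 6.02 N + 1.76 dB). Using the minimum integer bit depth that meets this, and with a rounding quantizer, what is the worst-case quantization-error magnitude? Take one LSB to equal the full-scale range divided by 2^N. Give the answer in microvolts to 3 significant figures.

7.67 µV

V_FS = 4.02 V.
Solving 6.02 N ≥ 105.2 − 1.76: N ≥ 17.183. Round up → N = 18.
LSB = 4.02 V ÷ 2^18 = 4.02/262144 V = 15.335 µV.
Half an LSB is 7.67 µV.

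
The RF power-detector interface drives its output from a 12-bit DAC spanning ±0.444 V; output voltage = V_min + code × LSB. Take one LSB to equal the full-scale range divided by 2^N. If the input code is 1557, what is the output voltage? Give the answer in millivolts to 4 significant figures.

The full-scale span is 0.444 − (-0.444) = 0.888 V. LSB = 0.888 V / 2^12.
V_out = -0.444 + 1557 × (0.888/4096) V
      = -0.444 V + 0.337553 V = -0.106447 V.

-106.4 mV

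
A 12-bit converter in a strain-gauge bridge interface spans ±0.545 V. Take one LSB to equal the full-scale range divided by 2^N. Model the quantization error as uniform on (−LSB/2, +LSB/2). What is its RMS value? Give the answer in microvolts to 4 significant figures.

Range = 0.545 − (-0.545) = 1.09 V.
LSB = 1.09 V ÷ 2^12 = 1.09/4096 V = 266.113 µV.
V_rms = LSB/√12 = 266.113 µV / √12 = 76.82 µV.

76.82 µV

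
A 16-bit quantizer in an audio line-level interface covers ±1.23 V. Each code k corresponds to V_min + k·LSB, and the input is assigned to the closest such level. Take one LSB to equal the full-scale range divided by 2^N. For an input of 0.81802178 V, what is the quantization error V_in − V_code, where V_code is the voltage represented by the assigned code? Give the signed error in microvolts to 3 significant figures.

Full-scale range = 1.23 V − (-1.23 V) = 2.46 V. LSB = 2.46 V / 2^16 ≈ 37.54 µV.
(V_in − V_min)/LSB = (0.81802178 − (-1.23)) × 65536/2.46 = 54560.6323 → nearest code k = 54561.
V_code = -1.23 + (54561/65536) × 2.46 = 0.81803558350 V.
Error = V_in − V_code = 0.81802178 − (0.81803558350) = −13.8 µV.

−13.8 µV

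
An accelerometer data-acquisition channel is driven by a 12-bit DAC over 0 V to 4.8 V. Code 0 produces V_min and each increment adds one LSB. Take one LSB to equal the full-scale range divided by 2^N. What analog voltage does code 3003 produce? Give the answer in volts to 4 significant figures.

3.519 V

Full-scale range = 4.8 V. LSB = 4.8 V / 2^12.
V_out = V_min + code × LSB = 0 V + 3003 × 4.8 V / 4096
      = 0 V + 3.51914 V = 3.51914 V.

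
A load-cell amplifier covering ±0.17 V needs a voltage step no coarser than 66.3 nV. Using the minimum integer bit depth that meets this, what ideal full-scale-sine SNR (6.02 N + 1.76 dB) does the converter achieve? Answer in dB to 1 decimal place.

140.2 dB

The full-scale span is 0.17 − (-0.17) = 0.34 V.
Required number of levels: 0.34/66.3 nV = 5.1282e6; smallest N with 2^N ≥ that is 23.
6.02(23) + 1.76 = 140.22 dB.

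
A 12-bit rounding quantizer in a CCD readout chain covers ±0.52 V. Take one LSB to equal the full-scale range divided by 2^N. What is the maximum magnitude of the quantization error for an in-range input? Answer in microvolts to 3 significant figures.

Span: 0.52 V − (-0.52 V) = 1.04 V.
LSB = 1.04 V / 2^12 = 253.91 µV.
|e|_max = LSB/2 = 127 µV.

127 µV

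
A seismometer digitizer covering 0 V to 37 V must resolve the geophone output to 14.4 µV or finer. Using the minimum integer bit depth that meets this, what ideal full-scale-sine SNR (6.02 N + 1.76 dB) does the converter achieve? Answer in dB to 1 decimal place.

134.2 dB

Span = 37 V.
Levels needed ≥ 37/14.4 µV = 2.569e6. 2^22 = 4194304 suffices, so N_min = 22.
6.02(22) + 1.76 = 134.20 dB.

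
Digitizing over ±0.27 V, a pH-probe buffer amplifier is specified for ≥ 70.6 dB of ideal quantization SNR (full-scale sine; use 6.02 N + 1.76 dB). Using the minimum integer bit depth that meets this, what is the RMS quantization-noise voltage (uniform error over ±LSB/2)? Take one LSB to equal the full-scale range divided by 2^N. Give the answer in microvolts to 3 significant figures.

38.1 µV

Full-scale range = 0.27 V − (-0.27 V) = 0.54 V.
6.02 N + 1.76 ≥ 70.6 gives N ≥ 11.435, so the minimum integer is 12.
Step size = 0.54/4096 V = 131.84 µV.
RMS noise = LSB/√12 = 38.1 µV.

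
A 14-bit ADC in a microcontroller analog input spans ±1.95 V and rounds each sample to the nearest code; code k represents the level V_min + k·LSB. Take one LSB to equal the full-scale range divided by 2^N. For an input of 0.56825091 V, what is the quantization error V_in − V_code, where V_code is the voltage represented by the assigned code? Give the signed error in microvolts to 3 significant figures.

+56.3 µV

Range = 1.95 − (-1.95) = 3.9 V. LSB = 3.9 V / 2^14 ≈ 238.0 µV.
Position in LSBs: (0.56825091 − (-1.95)) × 16384/3.9 = 10579.2366; rounding gives k = 10579.
Reconstructed level: -1.95 + 10579 × 3.9/16384 V = 0.56819458008 V.
Error = V_in − V_code = 0.56825091 − (0.56819458008) = +56.3 µV.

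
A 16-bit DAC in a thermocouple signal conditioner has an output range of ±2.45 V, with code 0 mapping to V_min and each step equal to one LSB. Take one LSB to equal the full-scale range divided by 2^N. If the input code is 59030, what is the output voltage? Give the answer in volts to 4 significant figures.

1.964 V

Full-scale range = 2.45 V − (-2.45 V) = 4.9 V. LSB = 4.9 V / 2^16.
V_out = -2.45 + 59030 × (4.9/65536) V
      = -2.45 + 4.41356 = 1.96356 V.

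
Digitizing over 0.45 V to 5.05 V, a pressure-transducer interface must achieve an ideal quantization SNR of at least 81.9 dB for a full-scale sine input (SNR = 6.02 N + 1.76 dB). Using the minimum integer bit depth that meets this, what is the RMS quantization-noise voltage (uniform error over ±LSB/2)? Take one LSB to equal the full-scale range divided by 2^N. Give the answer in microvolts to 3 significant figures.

The full-scale span is 5.05 − (0.45) = 4.6 V.
N ≥ (81.9 − 1.76)/6.02 = 13.312 → N_min = 14.
LSB = 4.6 V ÷ 2^14 = 4.6/16384 V = 280.76 µV.
V_rms = LSB/√12 = 81.0 µV.

81.0 µV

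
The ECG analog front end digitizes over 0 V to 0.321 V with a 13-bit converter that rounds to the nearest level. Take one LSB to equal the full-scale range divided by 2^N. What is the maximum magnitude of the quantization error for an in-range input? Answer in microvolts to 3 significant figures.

Span = 0.321 V.
One LSB is 0.321 V / 8192 = 39.185 µV.
A rounding quantizer has |error| ≤ LSB/2 = 19.6 µV.

19.6 µV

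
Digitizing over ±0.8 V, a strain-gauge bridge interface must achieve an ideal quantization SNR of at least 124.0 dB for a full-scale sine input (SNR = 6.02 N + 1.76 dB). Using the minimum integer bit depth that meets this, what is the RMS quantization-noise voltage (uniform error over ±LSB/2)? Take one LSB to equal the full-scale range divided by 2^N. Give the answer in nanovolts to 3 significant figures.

Span: 0.8 V − (-0.8 V) = 1.6 V.
Solving 6.02 N ≥ 124.0 − 1.76: N ≥ 20.306. Round up → N = 21.
One LSB is 1.6 V / 2097152 = 0.76294 µV.
σ_q = LSB/√12 = 0.76294 µV/3.4641 = 220 nV.

220 nV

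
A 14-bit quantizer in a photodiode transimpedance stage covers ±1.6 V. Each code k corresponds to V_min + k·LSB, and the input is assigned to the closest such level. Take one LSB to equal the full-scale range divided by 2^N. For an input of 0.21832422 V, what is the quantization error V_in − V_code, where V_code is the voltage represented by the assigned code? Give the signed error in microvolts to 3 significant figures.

−35.2 µV

Range = 1.6 − (-1.6) = 3.2 V. LSB = 3.2 V / 2^14 ≈ 195.3 µV.
(0.21832422 − (-1.6)) / LSB = 1.81832422 × 16384/3.2 = 9309.8200. Nearest integer: k = 9310.
V_code = -1.6 + (9310/16384) × 3.2 = 0.21835937500 V.
e = 0.21832422 − (0.21835937500) = −35.2 µV.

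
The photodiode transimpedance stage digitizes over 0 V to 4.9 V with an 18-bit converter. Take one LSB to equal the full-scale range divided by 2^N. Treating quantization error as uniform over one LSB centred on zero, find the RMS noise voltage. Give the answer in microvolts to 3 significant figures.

Span = 4.9 V.
LSB = 4.9 V / 2^18 = 18.692 µV.
σ_q = LSB/√12 = 18.692 µV/3.4641 = 5.40 µV.

5.40 µV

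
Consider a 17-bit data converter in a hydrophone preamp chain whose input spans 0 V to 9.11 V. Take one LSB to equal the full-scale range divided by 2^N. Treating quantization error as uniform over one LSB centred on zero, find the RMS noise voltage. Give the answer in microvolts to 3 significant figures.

20.1 µV

Span = 9.11 V.
LSB = 9.11 V ÷ 2^17 = 9.11/131072 V = 69.504 µV.
V_rms = LSB/√12 = 69.504 µV / √12 = 20.1 µV.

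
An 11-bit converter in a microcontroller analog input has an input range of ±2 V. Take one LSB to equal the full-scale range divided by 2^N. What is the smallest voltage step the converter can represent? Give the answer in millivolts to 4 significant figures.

The full-scale span is 2 − (-2) = 4 V.
2^11 = 2048 levels.
One LSB is 4 V / 2048 = 1.953 mV.

1.953 mV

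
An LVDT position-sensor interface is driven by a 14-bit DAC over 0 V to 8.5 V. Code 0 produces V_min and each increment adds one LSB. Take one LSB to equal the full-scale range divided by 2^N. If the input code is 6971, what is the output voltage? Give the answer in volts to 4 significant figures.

V_FS = 8.5 V. LSB = 8.5 V / 2^14.
V_out = 0 + 6971 × (8.5/16384) V
      = 0 V + 3.61655 V = 3.61655 V.

3.617 V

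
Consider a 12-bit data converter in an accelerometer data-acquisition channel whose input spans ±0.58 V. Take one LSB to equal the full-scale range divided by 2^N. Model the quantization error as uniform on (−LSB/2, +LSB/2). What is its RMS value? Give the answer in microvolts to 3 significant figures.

Range = 0.58 − (-0.58) = 1.16 V.
One LSB is 1.16 V / 4096 = 283.20 µV.
V_rms = LSB/√12 = 283.20 µV / √12 = 81.8 µV.

81.8 µV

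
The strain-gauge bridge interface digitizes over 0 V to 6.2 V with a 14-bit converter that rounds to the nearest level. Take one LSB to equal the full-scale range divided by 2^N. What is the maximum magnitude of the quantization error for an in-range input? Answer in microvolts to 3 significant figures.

189 µV

Full-scale range = 6.2 V.
LSB = 6.2 V / 2^14 = 378.42 µV.
A rounding quantizer has |error| ≤ LSB/2 = 189 µV.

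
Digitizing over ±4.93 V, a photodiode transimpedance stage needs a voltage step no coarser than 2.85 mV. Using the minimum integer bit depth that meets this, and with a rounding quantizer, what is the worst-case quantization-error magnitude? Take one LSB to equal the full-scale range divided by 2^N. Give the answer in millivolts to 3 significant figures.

1.20 mV

The full-scale span is 4.93 − (-4.93) = 9.86 V.
Need 2^N ≥ 9.86 V / 2.85 mV = 3460 → N_min = 12.
LSB = 9.86 V / 2^12 = 2.4072 mV.
Max error for round-to-nearest is LSB/2 = 1.20 mV.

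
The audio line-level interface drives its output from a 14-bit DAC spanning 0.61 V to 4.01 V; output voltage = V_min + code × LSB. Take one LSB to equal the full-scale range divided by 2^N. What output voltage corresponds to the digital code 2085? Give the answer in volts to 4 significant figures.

Span: 4.01 V − (0.61 V) = 3.4 V. LSB = 3.4 V / 2^14.
V_out = 0.61 + 2085 × (3.4/16384) V
      = 0.61 + 0.432678 = 1.04268 V.

1.043 V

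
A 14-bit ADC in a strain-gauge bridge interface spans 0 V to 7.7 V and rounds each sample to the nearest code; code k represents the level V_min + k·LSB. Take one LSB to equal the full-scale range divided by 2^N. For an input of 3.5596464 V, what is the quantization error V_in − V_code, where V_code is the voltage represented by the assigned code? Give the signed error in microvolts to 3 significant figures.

V_FS = 7.7 V. LSB = 7.7 V / 2^14 ≈ 470.0 µV.
(V_in − V_min)/LSB = (3.5596464 − (0)) × 16384/7.7 = 7574.1879 → nearest code k = 7574.
Reconstructed level: 0 + 7574 × 7.7/16384 V = 3.5595581055 V.
Error = V_in − V_code = 3.5596464 − (3.5595581055) = +88.3 µV.

+88.3 µV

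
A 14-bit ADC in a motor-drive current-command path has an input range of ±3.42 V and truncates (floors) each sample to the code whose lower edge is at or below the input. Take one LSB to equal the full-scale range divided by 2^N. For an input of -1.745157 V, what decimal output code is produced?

4011

Range = 3.42 − (-3.42) = 6.84 V. LSB = 6.84 V / 2^14 ≈ 417.5 µV.
V_in − V_min = -1.745157 − (-3.42) = 1.674843 V.
Divide by LSB: 1.674843 × 16384/6.84 = 4011.7877.
Truncating gives code 4011.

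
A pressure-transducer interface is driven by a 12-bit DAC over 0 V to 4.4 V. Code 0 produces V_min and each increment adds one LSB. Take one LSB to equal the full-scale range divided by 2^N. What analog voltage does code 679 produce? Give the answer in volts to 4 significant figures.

V_FS = 4.4 V. LSB = 4.4 V / 2^12.
Output = V_min + (679/4096) × range = 0 + 0.165771 × 4.4 V
      = 0 + 0.729395 = 0.729395 V.

0.7294 V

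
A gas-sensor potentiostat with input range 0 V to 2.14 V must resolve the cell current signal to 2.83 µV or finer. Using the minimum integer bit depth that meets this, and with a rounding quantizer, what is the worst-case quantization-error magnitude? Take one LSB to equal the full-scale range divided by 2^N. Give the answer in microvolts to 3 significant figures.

Full-scale range = 2.14 V.
Required number of levels: 2.14/2.83 µV = 756180; smallest N with 2^N ≥ that is 20.
LSB = 2.14 V ÷ 2^20 = 2.14/1048576 V = 2.0409 µV.
|e|_max = LSB/2 = 1.02 µV.

1.02 µV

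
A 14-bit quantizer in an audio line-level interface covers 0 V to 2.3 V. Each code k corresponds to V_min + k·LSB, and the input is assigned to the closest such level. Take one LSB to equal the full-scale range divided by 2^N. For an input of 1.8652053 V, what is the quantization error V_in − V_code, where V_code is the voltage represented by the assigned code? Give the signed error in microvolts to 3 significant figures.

−35.2 µV

Full-scale range = 2.3 V. LSB = 2.3 V / 2^14 ≈ 140.4 µV.
(1.8652053 − (0)) / LSB = 1.8652053 × 16384/2.3 = 13286.7494. Nearest integer: k = 13287.
V_code = 0 + (13287/16384) × 2.3 = 1.8652404785 V.
V_in − V_code = 1.8652053 − (1.8652404785) = −35.2 µV.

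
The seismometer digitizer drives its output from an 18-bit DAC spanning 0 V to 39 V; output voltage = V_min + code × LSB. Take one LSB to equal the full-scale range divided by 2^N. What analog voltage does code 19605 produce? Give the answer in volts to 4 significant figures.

2.917 V

V_FS = 39 V. LSB = 39 V / 2^18.
V_out = V_min + code × LSB = 0 V + 19605 × 39 V / 262144
      = 0 V + 2.91670 V = 2.91670 V.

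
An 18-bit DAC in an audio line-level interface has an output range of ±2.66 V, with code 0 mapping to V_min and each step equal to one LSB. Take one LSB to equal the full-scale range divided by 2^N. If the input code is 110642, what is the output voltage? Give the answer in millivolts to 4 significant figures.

Span: 2.66 V − (-2.66 V) = 5.32 V. LSB = 5.32 V / 2^18.
V_out = V_min + code × LSB = -2.66 V + 110642 × 5.32 V / 262144
      = -2.66 V + 2.24539 V = -0.414610 V.

-414.6 mV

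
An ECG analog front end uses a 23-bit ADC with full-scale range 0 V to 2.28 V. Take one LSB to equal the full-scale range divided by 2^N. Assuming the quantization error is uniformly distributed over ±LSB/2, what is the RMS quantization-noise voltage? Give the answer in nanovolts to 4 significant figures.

78.46 nV

V_FS = 2.28 V.
One LSB is 2.28 V / 8388608 = 271.797 nV.
V_rms = LSB/√12 = 271.797 nV / √12 = 78.46 nV.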